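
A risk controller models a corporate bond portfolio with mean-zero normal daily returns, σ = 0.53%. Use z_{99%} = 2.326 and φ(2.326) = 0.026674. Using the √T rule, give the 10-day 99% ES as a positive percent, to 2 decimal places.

4.47%

σ_{10d} = 0.53% × √10 = 1.676%.
ES multiplier = φ(z)/(1−α) = 0.026674/0.01 = 2.667.
ES = 1.676% × 2.667 = 4.470%.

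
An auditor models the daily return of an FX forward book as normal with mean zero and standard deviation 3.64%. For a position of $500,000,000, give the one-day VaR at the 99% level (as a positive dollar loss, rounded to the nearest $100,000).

$42,300,000

At 99% one-sided, z = 2.326.
VaR = z·σ = 2.326 × 3.64% = 8.467%.
On $500,000,000: 0.08467 × $500,000,000 = $42,335,000.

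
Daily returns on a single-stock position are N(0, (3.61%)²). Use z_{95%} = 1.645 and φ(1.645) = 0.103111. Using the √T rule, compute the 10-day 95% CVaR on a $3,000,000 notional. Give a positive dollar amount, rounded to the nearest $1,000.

σ_{10d} = 3.61% × √10 = 11.416%.
ES multiplier = φ(z)/(1−α) = 0.103111/0.05 = 2.062.
ES = 11.416% × 2.062 = 23.540%; on $3,000,000: $706,200.

$706,000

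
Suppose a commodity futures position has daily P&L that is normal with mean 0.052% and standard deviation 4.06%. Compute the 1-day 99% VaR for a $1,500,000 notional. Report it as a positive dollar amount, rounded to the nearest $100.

At 99% one-sided, z = 2.326.
VaR = −μ + z·σ = −(0.052%) + 2.326 × 4.06% = 9.392%.
On $1,500,000: 0.09392 × $1,500,000 = $140,880.

$140,900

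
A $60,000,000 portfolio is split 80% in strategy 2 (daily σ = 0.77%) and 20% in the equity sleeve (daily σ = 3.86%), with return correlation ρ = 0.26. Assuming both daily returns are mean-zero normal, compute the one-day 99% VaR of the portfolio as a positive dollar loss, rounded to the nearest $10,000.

σ_p² = 0.8²·0.77² + 0.2²·3.86² + 2·0.26·0.8·0.2·0.77·3.86 = 1.2227 (%²).
σ_p = √1.2227 = 1.106%.
At 99%, z = 2.326.
VaR = 2.326 × 1.106% = 2.573%; on $60,000,000 that is $1,543,800.

$1,540,000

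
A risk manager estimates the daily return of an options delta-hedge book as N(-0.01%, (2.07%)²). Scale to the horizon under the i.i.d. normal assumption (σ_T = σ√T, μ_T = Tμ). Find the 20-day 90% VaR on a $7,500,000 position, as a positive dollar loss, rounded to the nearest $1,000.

$905,000

At 90%, z = 1.282.
σ_{20d} = 2.07% × √20 = 9.257%; μ_{20d} = 20 × -0.01% = -0.200%.
VaR = −(-0.200%) + 1.282 × 9.257% = 12.067%.
On $7,500,000: 0.12067 × $7,500,000 = $905,025.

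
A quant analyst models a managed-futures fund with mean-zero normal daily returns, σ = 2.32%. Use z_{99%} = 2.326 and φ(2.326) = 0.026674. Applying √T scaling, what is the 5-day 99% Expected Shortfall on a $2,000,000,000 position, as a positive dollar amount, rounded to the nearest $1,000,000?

$277,000,000

σ_{5d} = 2.32% × √5 = 5.188%.
ES multiplier = φ(z)/(1−α) = 0.026674/0.01 = 2.667.
ES = 5.188% × 2.667 = 13.836%; on $2,000,000,000: $276,720,000.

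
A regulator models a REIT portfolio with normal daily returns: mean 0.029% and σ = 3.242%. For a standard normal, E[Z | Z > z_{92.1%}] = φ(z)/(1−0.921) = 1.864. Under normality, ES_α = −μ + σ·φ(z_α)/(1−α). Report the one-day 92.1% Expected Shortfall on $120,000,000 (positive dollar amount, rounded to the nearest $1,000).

ES = −(0.029%) + 3.242% × 1.864 = 6.014%.
On $120,000,000: 0.06014 × $120,000,000 = $7,216,800.

$7,217,000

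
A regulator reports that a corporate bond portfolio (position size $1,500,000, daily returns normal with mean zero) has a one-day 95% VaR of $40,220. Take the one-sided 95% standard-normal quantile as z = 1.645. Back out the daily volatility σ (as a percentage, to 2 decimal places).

VaR as a fraction: $40,220 / $1,500,000 = 2.681%.
σ = VaR / z = 2.681% / 1.645 = 1.630%.

1.63%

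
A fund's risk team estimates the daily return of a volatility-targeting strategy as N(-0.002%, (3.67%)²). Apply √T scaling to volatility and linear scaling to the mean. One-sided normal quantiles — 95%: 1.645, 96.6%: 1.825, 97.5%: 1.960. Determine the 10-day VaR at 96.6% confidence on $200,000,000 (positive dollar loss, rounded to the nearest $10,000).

σ_{10d} = 3.67% × √10 = 11.606%; μ_{10d} = 10 × -0.002% = -0.020%.
VaR = −(-0.020%) + 1.825 × 11.606% = 21.201%.
On $200,000,000: 0.21201 × $200,000,000 = $42,402,000.

$42,400,000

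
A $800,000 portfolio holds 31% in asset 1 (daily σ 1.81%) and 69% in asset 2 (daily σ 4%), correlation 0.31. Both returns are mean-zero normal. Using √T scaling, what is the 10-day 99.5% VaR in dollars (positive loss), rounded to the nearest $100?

$194,300

σ_p = √(0.31²·1.81² + 0.69²·4² + 2·0.31·0.31·0.69·1.81·4) = 2.982%.
σ_{10d} = 2.982% × √10 = 9.430%.
z(99.5%) = 2.576.
VaR = 2.576 × 9.430% = 24.292%; on $800,000 that is $194,336.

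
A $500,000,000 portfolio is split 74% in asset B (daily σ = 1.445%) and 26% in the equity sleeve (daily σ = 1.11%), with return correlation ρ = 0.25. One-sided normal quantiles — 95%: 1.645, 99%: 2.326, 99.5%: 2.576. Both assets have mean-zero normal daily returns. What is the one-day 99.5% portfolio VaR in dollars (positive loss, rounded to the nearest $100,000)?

$15,100,000

σ_p² = 0.74²·1.445² + 0.26²·1.11² + 2·0.25·0.74·0.26·1.445·1.11 = 1.3810 (%²).
σ_p = √1.3810 = 1.175%.
VaR = 2.576 × 1.175% = 3.027%; on $500,000,000 that is $15,135,000.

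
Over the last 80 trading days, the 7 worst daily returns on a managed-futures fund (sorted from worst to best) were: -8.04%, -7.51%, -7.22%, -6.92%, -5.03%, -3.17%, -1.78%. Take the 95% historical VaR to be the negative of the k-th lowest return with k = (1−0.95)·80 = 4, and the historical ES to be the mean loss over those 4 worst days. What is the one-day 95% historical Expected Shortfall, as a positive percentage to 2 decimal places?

The 4 worst returns sum to -29.69%.
ES = −(-29.69%) / 4 = 7.4225% ≈ 7.42%.

7.42%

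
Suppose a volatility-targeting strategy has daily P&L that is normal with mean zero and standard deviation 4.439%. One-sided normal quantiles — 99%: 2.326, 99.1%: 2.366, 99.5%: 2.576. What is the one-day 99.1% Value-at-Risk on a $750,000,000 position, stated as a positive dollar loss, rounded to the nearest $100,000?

$78,800,000

VaR = z·σ = 2.366 × 4.439% = 10.503%.
On $750,000,000: 0.10503 × $750,000,000 = $78,772,500.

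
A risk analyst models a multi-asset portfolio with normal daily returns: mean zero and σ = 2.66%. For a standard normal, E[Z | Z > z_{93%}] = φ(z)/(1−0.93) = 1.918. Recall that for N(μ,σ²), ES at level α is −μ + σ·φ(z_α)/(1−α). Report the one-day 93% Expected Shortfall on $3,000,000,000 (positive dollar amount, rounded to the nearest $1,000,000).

$153,000,000

ES = 2.66% × 1.918 = 5.102%.
On $3,000,000,000: 0.05102 × $3,000,000,000 = $153,060,000.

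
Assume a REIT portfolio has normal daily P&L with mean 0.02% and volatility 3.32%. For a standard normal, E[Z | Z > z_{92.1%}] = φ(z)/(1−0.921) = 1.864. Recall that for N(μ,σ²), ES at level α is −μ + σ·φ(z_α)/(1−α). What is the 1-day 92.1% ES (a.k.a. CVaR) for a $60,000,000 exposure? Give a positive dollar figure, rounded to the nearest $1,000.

ES = −(0.02%) + 3.32% × 1.864 = 6.168%.
On $60,000,000: 0.06168 × $60,000,000 = $3,700,800.

$3,701,000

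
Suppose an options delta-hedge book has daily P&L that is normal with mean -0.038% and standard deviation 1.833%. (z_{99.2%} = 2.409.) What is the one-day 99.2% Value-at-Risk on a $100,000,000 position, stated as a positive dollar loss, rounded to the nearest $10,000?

VaR = −μ + z·σ = −(-0.038%) + 2.409 × 1.833% = 4.454%.
On $100,000,000: 0.04454 × $100,000,000 = $4,454,000.

$4,450,000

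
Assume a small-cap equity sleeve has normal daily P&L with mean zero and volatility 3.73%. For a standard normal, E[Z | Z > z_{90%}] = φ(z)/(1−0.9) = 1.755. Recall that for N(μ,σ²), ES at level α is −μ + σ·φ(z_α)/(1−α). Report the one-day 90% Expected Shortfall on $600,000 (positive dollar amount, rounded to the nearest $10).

$39,280

ES = 3.73% × 1.755 = 6.546%.
On $600,000: 0.06546 × $600,000 = $39,276.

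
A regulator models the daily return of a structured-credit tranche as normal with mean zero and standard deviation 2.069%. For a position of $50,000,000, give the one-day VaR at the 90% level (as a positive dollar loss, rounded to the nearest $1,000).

At 90% one-sided, z = 1.282.
VaR = z·σ = 1.282 × 2.069% = 2.652%.
On $50,000,000: 0.02652 × $50,000,000 = $1,326,000.

$1,326,000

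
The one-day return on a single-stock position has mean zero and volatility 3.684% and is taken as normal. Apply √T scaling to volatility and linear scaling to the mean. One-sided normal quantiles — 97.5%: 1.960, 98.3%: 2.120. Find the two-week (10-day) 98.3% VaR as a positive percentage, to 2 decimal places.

24.70%

σ_{10d} = 3.684% × √10 = 11.650%.
VaR = 2.120 × 11.650% = 24.698%.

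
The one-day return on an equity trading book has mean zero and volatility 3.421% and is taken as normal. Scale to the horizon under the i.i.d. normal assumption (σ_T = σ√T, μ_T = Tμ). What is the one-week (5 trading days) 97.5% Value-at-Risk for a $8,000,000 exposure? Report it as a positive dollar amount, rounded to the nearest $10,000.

At 97.5%, z = 1.960.
σ_{5d} = 3.421% × √5 = 7.650%.
VaR = 1.960 × 7.650% = 14.994%.
On $8,000,000: 0.14994 × $8,000,000 = $1,199,520.

$1,200,000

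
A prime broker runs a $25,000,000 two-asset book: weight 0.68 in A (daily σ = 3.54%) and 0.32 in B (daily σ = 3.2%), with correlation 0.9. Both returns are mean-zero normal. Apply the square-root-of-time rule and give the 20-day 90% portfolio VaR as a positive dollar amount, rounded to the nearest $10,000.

σ_p = √(0.68²·3.54² + 0.32²·3.2² + 2·0.9·0.68·0.32·3.54·3.2) = 3.359%.
σ_{20d} = 3.359% × √20 = 15.022%.
z(90%) = 1.282.
VaR = 1.282 × 15.022% = 19.258%; on $25,000,000 that is $4,814,500.

$4,810,000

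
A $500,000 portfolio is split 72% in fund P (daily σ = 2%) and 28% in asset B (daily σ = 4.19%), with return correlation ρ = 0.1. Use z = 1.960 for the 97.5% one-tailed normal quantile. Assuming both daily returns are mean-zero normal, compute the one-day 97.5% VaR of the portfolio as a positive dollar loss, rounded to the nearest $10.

σ_p² = 0.72²·2² + 0.28²·4.19² + 2·0.1·0.72·0.28·2·4.19 = 3.7879 (%²).
σ_p = √3.7879 = 1.946%.
VaR = 1.960 × 1.946% = 3.814%; on $500,000 that is $19,070.

$19,070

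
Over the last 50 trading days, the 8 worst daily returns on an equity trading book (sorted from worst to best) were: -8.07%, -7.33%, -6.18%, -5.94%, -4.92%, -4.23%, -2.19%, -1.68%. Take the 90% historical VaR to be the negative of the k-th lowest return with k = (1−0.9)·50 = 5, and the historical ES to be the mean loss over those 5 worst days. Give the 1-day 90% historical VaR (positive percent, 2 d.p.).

4.92%

k = 5; the 5th lowest return is -4.92%, so VaR = 4.92%.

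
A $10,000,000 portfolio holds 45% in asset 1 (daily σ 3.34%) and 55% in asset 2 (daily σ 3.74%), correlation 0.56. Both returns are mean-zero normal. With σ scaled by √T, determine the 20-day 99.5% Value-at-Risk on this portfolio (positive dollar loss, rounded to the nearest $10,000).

$3,630,000

σ_p = √(0.45²·3.34² + 0.55²·3.74² + 2·0.56·0.45·0.55·3.34·3.74) = 3.155%.
σ_{20d} = 3.155% × √20 = 14.110%.
z(99.5%) = 2.576.
VaR = 2.576 × 14.110% = 36.347%; on $10,000,000 that is $3,634,700.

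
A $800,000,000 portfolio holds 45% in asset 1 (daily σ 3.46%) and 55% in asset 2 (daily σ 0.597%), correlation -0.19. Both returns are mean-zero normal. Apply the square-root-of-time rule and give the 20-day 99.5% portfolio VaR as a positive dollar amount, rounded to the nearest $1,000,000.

σ_p = √(0.45²·3.46² + 0.55²·0.597² + 2·-0.19·0.45·0.55·3.46·0.597) = 1.529%.
σ_{20d} = 1.529% × √20 = 6.838%.
z(99.5%) = 2.576.
VaR = 2.576 × 6.838% = 17.615%; on $800,000,000 that is $140,920,000.

$141,000,000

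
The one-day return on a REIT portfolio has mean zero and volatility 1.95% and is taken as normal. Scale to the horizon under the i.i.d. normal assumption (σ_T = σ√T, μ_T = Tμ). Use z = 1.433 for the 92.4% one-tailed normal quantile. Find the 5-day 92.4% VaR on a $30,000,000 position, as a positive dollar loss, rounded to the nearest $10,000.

σ_{5d} = 1.95% × √5 = 4.360%.
VaR = 1.433 × 4.360% = 6.248%.
On $30,000,000: 0.06248 × $30,000,000 = $1,874,400.

$1,870,000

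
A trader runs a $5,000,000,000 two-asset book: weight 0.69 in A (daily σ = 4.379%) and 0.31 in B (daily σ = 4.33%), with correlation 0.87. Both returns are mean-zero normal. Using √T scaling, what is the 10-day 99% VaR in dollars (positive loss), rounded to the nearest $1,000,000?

σ_p = √(0.69²·4.379² + 0.31²·4.33² + 2·0.87·0.69·0.31·4.379·4.33) = 4.241%.
σ_{10d} = 4.241% × √10 = 13.411%.
z(99%) = 2.326.
VaR = 2.326 × 13.411% = 31.194%; on $5,000,000,000 that is $1,559,700,000.

$1,560,000,000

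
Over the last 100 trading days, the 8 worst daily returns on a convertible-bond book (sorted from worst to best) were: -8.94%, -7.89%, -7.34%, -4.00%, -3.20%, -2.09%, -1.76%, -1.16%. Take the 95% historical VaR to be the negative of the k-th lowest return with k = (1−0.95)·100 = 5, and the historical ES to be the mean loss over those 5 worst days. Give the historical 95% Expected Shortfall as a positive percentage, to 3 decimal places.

6.274%

The 5 worst returns sum to -31.37%.
ES = −(-31.37%) / 5 = 6.274%.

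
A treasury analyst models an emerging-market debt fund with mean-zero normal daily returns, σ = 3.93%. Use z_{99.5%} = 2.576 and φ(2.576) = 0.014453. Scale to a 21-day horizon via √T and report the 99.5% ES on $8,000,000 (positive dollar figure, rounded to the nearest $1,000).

σ_{21d} = 3.93% × √21 = 18.010%.
ES multiplier = φ(z)/(1−α) = 0.014453/0.005 = 2.891.
ES = 18.010% × 2.891 = 52.067%; on $8,000,000: $4,165,360.

$4,165,000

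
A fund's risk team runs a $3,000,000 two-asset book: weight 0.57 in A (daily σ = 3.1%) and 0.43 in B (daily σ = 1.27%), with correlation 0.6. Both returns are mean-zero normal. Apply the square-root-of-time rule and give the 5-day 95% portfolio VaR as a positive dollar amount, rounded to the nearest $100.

$236,100

σ_p = √(0.57²·3.1² + 0.43²·1.27² + 2·0.6·0.57·0.43·3.1·1.27) = 2.140%.
σ_{5d} = 2.140% × √5 = 4.785%.
z(95%) = 1.645.
VaR = 1.645 × 4.785% = 7.871%; on $3,000,000 that is $236,130.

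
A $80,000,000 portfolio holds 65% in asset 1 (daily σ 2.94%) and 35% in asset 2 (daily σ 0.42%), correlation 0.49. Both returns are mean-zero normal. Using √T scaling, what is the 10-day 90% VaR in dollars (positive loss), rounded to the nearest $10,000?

$6,440,000

σ_p = √(0.65²·2.94² + 0.35²·0.42² + 2·0.49·0.65·0.35·2.94·0.42) = 1.987%.
σ_{10d} = 1.987% × √10 = 6.283%.
z(90%) = 1.282.
VaR = 1.282 × 6.283% = 8.055%; on $80,000,000 that is $6,444,000.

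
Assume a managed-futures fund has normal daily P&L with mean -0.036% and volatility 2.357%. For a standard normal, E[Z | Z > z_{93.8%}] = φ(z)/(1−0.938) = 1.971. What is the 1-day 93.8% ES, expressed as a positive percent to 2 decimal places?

4.68%

ES = −(-0.036%) + 2.357% × 1.971 = 4.682%.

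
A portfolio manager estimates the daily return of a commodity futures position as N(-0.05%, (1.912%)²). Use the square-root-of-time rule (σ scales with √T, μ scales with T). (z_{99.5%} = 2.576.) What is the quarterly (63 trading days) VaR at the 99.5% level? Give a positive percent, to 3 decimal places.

42.243%

σ_{63d} = 1.912% × √63 = 15.176%; μ_{63d} = 63 × -0.05% = -3.150%.
VaR = −(-3.150%) + 2.576 × 15.176% = 42.243%.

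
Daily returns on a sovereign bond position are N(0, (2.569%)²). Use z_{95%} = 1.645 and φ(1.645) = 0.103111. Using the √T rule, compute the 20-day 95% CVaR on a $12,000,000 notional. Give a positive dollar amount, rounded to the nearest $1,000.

$2,843,000

σ_{20d} = 2.569% × √20 = 11.489%.
ES multiplier = φ(z)/(1−α) = 0.103111/0.05 = 2.062.
ES = 11.489% × 2.062 = 23.690%; on $12,000,000: $2,842,800.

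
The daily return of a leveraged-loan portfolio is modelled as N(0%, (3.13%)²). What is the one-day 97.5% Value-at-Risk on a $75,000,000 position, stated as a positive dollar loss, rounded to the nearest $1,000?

At 97.5% one-sided, z = 1.960.
VaR = z·σ = 1.960 × 3.13% = 6.135%.
On $75,000,000: 0.06135 × $75,000,000 = $4,601,250.

$4,601,000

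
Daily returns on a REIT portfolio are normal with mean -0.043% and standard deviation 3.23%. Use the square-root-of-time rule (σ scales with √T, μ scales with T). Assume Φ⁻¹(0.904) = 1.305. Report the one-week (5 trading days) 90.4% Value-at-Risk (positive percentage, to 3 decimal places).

σ_{5d} = 3.23% × √5 = 7.222%; μ_{5d} = 5 × -0.043% = -0.215%.
VaR = −(-0.215%) + 1.305 × 7.222% = 9.640%.

9.640%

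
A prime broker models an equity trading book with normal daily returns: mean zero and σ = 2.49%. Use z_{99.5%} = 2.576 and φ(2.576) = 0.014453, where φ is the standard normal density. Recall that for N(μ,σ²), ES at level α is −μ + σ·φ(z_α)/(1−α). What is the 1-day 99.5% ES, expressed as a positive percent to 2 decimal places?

7.20%

Tail multiplier: φ(z)/(1−α) = 0.014453 / 0.005 = 2.891.
ES = 2.49% × 2.891 = 7.199%.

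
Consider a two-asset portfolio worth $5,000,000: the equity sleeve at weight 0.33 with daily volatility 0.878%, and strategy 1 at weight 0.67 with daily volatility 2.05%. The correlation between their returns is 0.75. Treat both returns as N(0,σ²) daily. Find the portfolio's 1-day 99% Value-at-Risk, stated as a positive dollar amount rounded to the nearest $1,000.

σ_p² = 0.33²·0.878² + 0.67²·2.05² + 2·0.75·0.33·0.67·0.878·2.05 = 2.5674 (%²).
σ_p = √2.5674 = 1.602%.
At 99%, z = 2.326.
VaR = 2.326 × 1.602% = 3.726%; on $5,000,000 that is $186,300.

$186,000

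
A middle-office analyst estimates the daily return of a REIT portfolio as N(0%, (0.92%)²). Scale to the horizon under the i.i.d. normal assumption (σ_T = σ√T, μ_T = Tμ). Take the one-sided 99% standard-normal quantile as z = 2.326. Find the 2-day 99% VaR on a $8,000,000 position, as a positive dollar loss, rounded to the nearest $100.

σ_{2d} = 0.92% × √2 = 1.301%.
VaR = 2.326 × 1.301% = 3.026%.
On $8,000,000: 0.03026 × $8,000,000 = $242,080.

$242,100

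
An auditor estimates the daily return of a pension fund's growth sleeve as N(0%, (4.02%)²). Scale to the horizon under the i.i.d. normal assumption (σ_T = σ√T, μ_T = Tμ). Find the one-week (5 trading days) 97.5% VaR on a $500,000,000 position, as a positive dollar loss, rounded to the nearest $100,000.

$88,100,000

At 97.5%, z = 1.960.
σ_{5d} = 4.02% × √5 = 8.989%.
VaR = 1.960 × 8.989% = 17.618%.
On $500,000,000: 0.17618 × $500,000,000 = $88,090,000.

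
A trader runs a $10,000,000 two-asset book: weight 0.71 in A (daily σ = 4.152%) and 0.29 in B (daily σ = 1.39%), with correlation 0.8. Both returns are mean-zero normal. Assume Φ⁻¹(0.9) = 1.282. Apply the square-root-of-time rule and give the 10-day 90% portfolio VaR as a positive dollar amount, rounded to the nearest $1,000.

$1,329,000

σ_p = √(0.71²·4.152² + 0.29²·1.39² + 2·0.8·0.71·0.29·4.152·1.39) = 3.279%.
σ_{10d} = 3.279% × √10 = 10.369%.
VaR = 1.282 × 10.369% = 13.293%; on $10,000,000 that is $1,329,300.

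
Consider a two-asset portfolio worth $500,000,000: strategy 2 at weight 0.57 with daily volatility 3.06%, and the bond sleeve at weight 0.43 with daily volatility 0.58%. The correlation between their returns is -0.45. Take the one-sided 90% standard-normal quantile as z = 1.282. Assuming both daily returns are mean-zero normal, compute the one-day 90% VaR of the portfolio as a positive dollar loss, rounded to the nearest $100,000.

$10,600,000

σ_p² = 0.57²·3.06² + 0.43²·0.58² + 2·-0.45·0.57·0.43·3.06·0.58 = 2.7129 (%²).
σ_p = √2.7129 = 1.647%.
VaR = 1.282 × 1.647% = 2.111%; on $500,000,000 that is $10,555,000.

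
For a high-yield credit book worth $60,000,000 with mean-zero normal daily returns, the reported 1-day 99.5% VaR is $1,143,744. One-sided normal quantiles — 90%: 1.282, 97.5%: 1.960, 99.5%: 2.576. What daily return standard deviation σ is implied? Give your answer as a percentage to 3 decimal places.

0.740%

VaR as a fraction: $1,143,744 / $60,000,000 = 1.906%.
σ = VaR / z = 1.906% / 2.576 = 0.740%.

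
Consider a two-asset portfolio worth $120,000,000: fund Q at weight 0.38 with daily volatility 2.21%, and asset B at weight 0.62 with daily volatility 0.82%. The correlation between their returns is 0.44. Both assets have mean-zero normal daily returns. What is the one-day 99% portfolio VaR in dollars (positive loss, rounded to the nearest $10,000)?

σ_p² = 0.38²·2.21² + 0.62²·0.82² + 2·0.44·0.38·0.62·2.21·0.82 = 1.3395 (%²).
σ_p = √1.3395 = 1.157%.
At 99%, z = 2.326.
VaR = 2.326 × 1.157% = 2.691%; on $120,000,000 that is $3,229,200.

$3,230,000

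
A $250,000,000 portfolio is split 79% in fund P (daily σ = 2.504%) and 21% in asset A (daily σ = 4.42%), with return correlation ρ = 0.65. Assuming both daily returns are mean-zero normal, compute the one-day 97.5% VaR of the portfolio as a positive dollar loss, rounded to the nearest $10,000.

$13,110,000

σ_p² = 0.79²·2.504² + 0.21²·4.42² + 2·0.65·0.79·0.21·2.504·4.42 = 7.1616 (%²).
σ_p = √7.1616 = 2.676%.
At 97.5%, z = 1.960.
VaR = 1.960 × 2.676% = 5.245%; on $250,000,000 that is $13,112,500.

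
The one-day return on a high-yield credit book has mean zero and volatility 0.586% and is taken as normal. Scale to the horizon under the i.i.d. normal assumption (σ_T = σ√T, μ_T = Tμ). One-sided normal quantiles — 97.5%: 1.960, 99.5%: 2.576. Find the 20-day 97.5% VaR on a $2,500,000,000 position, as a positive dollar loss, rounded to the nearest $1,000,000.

σ_{20d} = 0.586% × √20 = 2.621%.
VaR = 1.960 × 2.621% = 5.137%.
On $2,500,000,000: 0.05137 × $2,500,000,000 = $128,425,000.

$128,000,000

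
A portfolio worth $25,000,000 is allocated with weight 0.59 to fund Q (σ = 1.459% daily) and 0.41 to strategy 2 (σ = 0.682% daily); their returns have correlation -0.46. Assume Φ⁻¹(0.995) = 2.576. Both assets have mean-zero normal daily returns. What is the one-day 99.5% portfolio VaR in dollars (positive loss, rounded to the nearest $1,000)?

$498,000

σ_p² = 0.59²·1.459² + 0.41²·0.682² + 2·-0.46·0.59·0.41·1.459·0.682 = 0.5977 (%²).
σ_p = √0.5977 = 0.773%.
VaR = 2.576 × 0.773% = 1.991%; on $25,000,000 that is $497,750.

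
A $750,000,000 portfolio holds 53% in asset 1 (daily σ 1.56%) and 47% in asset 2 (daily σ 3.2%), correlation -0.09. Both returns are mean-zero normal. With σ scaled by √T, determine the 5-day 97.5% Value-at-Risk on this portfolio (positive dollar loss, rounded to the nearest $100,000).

σ_p = √(0.53²·1.56² + 0.47²·3.2² + 2·-0.09·0.53·0.47·1.56·3.2) = 1.650%.
σ_{5d} = 1.650% × √5 = 3.690%.
z(97.5%) = 1.960.
VaR = 1.960 × 3.690% = 7.232%; on $750,000,000 that is $54,240,000.

$54,200,000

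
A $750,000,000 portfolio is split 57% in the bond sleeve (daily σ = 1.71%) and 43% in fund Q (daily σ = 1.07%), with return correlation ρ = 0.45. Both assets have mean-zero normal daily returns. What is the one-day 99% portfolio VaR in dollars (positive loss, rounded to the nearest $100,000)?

$21,800,000

σ_p² = 0.57²·1.71² + 0.43²·1.07² + 2·0.45·0.57·0.43·1.71·1.07 = 1.5653 (%²).
σ_p = √1.5653 = 1.251%.
At 99%, z = 2.326.
VaR = 2.326 × 1.251% = 2.910%; on $750,000,000 that is $21,825,000.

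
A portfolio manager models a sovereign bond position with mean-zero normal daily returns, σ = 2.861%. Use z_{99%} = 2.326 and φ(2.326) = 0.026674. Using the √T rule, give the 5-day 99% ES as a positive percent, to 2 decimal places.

σ_{5d} = 2.861% × √5 = 6.397%.
ES multiplier = φ(z)/(1−α) = 0.026674/0.01 = 2.667.
ES = 6.397% × 2.667 = 17.061%.

17.06%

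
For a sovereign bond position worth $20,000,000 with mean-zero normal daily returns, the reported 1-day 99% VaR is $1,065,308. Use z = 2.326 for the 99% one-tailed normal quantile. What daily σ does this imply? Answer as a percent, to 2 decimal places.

2.29%

VaR as a fraction: $1,065,308 / $20,000,000 = 5.327%.
σ = VaR / z = 5.327% / 2.326 = 2.290%.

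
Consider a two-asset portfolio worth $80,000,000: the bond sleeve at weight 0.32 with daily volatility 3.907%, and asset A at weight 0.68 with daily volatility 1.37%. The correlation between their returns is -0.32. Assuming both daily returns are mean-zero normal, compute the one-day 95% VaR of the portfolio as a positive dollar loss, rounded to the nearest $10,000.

σ_p² = 0.32²·3.907² + 0.68²·1.37² + 2·-0.32·0.32·0.68·3.907·1.37 = 1.6856 (%²).
σ_p = √1.6856 = 1.298%.
At 95%, z = 1.645.
VaR = 1.645 × 1.298% = 2.135%; on $80,000,000 that is $1,708,000.

$1,710,000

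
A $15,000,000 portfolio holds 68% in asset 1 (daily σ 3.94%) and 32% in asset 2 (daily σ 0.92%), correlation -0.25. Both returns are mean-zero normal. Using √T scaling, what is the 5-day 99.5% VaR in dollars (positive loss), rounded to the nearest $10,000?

$2,260,000

σ_p = √(0.68²·3.94² + 0.32²·0.92² + 2·-0.25·0.68·0.32·3.94·0.92) = 2.621%.
σ_{5d} = 2.621% × √5 = 5.861%.
z(99.5%) = 2.576.
VaR = 2.576 × 5.861% = 15.098%; on $15,000,000 that is $2,264,700.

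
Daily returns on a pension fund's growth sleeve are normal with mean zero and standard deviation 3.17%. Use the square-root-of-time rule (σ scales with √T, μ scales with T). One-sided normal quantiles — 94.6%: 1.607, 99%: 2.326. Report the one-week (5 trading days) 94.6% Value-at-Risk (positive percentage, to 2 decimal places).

σ_{5d} = 3.17% × √5 = 7.088%.
VaR = 1.607 × 7.088% = 11.390%.

11.39%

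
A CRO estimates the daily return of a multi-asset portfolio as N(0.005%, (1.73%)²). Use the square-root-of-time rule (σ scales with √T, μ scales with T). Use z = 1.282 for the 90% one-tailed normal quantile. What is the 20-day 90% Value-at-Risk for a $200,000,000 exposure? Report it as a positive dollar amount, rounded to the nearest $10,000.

$19,640,000

σ_{20d} = 1.73% × √20 = 7.737%; μ_{20d} = 20 × 0.005% = 0.100%.
VaR = −(0.100%) + 1.282 × 7.737% = 9.819%.
On $200,000,000: 0.09819 × $200,000,000 = $19,638,000.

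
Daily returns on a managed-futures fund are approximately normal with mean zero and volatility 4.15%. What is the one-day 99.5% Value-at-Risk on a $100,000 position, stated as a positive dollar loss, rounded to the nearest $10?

$10,690

At 99.5% one-sided, z = 2.576.
VaR = z·σ = 2.576 × 4.15% = 10.690%.
On $100,000: 0.10690 × $100,000 = $10,690.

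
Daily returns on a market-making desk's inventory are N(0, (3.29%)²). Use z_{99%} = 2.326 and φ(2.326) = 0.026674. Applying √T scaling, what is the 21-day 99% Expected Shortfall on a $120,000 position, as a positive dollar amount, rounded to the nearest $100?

σ_{21d} = 3.29% × √21 = 15.077%.
ES multiplier = φ(z)/(1−α) = 0.026674/0.01 = 2.667.
ES = 15.077% × 2.667 = 40.210%; on $120,000: $48,252.

$48,300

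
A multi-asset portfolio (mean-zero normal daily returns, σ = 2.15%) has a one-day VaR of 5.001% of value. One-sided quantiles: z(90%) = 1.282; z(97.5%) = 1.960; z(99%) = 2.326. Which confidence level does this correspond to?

Implied z = VaR/σ = 5.001 / 2.15 = 2.326.
This matches z(99%) = 2.326.

99%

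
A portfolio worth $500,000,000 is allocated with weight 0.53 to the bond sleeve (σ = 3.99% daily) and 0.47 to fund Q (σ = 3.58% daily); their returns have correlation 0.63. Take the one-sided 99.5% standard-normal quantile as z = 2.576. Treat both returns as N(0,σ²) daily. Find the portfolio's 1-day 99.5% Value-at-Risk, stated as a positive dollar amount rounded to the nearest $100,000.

σ_p² = 0.53²·3.99² + 0.47²·3.58² + 2·0.63·0.53·0.47·3.99·3.58 = 11.7864 (%²).
σ_p = √11.7864 = 3.433%.
VaR = 2.576 × 3.433% = 8.843%; on $500,000,000 that is $44,215,000.

$44,200,000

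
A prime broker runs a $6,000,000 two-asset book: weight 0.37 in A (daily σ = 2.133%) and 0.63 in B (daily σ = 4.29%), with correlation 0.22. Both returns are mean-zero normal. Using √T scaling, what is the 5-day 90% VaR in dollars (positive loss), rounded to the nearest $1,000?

$512,000

σ_p = √(0.37²·2.133² + 0.63²·4.29² + 2·0.22·0.37·0.63·2.133·4.29) = 2.978%.
σ_{5d} = 2.978% × √5 = 6.659%.
z(90%) = 1.282.
VaR = 1.282 × 6.659% = 8.537%; on $6,000,000 that is $512,220.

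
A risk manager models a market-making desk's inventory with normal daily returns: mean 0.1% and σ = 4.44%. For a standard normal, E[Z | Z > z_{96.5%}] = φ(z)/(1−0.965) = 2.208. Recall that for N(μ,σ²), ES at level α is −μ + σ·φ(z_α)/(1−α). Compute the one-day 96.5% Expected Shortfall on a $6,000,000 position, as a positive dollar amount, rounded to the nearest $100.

$582,200

ES = −(0.1%) + 4.44% × 2.208 = 9.704%.
On $6,000,000: 0.09704 × $6,000,000 = $582,240.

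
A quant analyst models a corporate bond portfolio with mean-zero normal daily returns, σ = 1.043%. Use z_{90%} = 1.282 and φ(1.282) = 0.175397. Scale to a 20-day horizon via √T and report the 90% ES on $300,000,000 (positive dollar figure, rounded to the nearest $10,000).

$24,540,000

σ_{20d} = 1.043% × √20 = 4.664%.
ES multiplier = φ(z)/(1−α) = 0.175397/0.1 = 1.754.
ES = 4.664% × 1.754 = 8.181%; on $300,000,000: $24,543,000.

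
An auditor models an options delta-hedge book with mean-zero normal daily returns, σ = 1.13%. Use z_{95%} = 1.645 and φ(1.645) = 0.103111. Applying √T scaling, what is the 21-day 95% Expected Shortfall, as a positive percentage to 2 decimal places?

σ_{21d} = 1.13% × √21 = 5.178%.
ES multiplier = φ(z)/(1−α) = 0.103111/0.05 = 2.062.
ES = 5.178% × 2.062 = 10.677%.

10.68%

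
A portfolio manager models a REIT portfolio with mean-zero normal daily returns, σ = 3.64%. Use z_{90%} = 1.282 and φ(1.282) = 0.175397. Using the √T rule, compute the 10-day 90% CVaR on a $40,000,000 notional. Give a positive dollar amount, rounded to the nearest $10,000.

$8,080,000

σ_{10d} = 3.64% × √10 = 11.511%.
ES multiplier = φ(z)/(1−α) = 0.175397/0.1 = 1.754.
ES = 11.511% × 1.754 = 20.190%; on $40,000,000: $8,076,000.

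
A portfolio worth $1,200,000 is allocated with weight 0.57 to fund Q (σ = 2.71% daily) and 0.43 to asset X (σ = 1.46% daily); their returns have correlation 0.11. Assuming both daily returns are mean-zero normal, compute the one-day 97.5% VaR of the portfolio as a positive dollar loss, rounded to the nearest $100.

σ_p² = 0.57²·2.71² + 0.43²·1.46² + 2·0.11·0.57·0.43·2.71·1.46 = 2.9936 (%²).
σ_p = √2.9936 = 1.730%.
At 97.5%, z = 1.960.
VaR = 1.960 × 1.730% = 3.391%; on $1,200,000 that is $40,692.

$40,700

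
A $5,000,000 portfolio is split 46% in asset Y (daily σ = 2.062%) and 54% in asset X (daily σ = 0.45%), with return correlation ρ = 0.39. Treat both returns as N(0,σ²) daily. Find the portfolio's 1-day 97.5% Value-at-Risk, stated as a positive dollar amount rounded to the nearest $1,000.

σ_p² = 0.46²·2.062² + 0.54²·0.45² + 2·0.39·0.46·0.54·2.062·0.45 = 1.1385 (%²).
σ_p = √1.1385 = 1.067%.
At 97.5%, z = 1.960.
VaR = 1.960 × 1.067% = 2.091%; on $5,000,000 that is $104,550.

$105,000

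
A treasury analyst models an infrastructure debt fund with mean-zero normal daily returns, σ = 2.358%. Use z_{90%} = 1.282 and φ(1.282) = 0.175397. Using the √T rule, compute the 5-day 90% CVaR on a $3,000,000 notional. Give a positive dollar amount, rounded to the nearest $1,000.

σ_{5d} = 2.358% × √5 = 5.273%.
ES multiplier = φ(z)/(1−α) = 0.175397/0.1 = 1.754.
ES = 5.273% × 1.754 = 9.249%; on $3,000,000: $277,470.

$277,000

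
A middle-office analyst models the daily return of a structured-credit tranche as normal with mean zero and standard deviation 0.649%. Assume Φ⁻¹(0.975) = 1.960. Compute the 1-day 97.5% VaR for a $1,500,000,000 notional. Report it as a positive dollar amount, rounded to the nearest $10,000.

VaR = z·σ = 1.960 × 0.649% = 1.272%.
On $1,500,000,000: 0.01272 × $1,500,000,000 = $19,080,000.

$19,080,000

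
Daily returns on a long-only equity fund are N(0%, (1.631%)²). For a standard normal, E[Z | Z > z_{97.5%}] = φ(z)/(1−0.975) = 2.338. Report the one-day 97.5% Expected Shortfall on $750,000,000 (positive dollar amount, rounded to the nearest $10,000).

$28,600,000

ES = 1.631% × 2.338 = 3.813%.
On $750,000,000: 0.03813 × $750,000,000 = $28,597,500.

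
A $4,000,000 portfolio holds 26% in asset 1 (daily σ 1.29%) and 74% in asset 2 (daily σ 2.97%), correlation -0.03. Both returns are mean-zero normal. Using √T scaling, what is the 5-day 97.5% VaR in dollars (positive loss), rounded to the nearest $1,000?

σ_p = √(0.26²·1.29² + 0.74²·2.97² + 2·-0.03·0.26·0.74·1.29·2.97) = 2.213%.
σ_{5d} = 2.213% × √5 = 4.948%.
z(97.5%) = 1.960.
VaR = 1.960 × 4.948% = 9.698%; on $4,000,000 that is $387,920.

$388,000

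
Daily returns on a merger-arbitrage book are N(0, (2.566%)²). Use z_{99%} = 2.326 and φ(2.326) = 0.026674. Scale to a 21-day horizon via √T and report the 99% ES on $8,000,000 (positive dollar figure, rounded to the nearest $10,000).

σ_{21d} = 2.566% × √21 = 11.759%.
ES multiplier = φ(z)/(1−α) = 0.026674/0.01 = 2.667.
ES = 11.759% × 2.667 = 31.361%; on $8,000,000: $2,508,880.

$2,510,000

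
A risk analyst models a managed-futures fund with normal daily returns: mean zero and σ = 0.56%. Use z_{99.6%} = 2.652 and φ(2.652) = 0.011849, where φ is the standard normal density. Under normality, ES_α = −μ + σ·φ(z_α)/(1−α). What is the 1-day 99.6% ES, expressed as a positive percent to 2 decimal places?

1.66%

Tail multiplier: φ(z)/(1−α) = 0.011849 / 0.004 = 2.962.
ES = 0.56% × 2.962 = 1.659%.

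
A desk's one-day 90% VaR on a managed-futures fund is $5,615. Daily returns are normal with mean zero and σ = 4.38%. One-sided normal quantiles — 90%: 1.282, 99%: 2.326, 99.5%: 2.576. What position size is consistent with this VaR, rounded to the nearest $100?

$100,000

VaR as a fraction of value: z·σ = 1.282 × 4.38% = 5.61516%.
Position = $5,615 / 0.0561516 = $99,997.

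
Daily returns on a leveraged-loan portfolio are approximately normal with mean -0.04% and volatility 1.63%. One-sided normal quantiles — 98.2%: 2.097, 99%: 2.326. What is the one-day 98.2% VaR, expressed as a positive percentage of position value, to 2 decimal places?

VaR = −μ + z·σ = −(-0.04%) + 2.097 × 1.63% = 3.458%.

3.46%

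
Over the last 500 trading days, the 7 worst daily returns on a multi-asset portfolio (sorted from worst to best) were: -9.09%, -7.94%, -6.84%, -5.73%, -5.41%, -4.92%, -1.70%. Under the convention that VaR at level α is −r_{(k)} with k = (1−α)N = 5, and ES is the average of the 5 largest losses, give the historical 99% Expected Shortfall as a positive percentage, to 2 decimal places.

7.00%

The 5 worst returns sum to -35.01%.
ES = −(-35.01%) / 5 = 7.002% ≈ 7.00%.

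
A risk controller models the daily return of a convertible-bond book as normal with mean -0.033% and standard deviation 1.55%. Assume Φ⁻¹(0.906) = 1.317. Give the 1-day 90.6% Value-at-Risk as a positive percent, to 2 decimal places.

2.07%

VaR = −μ + z·σ = −(-0.033%) + 1.317 × 1.55% = 2.074%.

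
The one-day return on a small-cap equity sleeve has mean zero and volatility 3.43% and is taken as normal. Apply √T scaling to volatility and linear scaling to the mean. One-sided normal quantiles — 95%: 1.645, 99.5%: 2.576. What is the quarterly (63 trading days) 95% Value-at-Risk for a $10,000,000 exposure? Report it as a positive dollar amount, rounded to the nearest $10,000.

$4,480,000

σ_{63d} = 3.43% × √63 = 27.225%.
VaR = 1.645 × 27.225% = 44.785%.
On $10,000,000: 0.44785 × $10,000,000 = $4,478,500.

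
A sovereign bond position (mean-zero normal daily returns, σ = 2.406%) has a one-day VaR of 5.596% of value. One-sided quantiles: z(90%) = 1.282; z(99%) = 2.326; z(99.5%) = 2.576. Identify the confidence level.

Implied z = VaR/σ = 5.596 / 2.406 = 2.326.
This matches z(99%) = 2.326.

99%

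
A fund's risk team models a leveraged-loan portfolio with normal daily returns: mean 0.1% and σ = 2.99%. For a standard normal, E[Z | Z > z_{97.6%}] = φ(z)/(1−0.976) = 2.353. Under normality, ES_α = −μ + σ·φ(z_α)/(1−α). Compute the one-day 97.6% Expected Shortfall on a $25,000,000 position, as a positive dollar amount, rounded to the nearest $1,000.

ES = −(0.1%) + 2.99% × 2.353 = 6.935%.
On $25,000,000: 0.06935 × $25,000,000 = $1,733,750.

$1,734,000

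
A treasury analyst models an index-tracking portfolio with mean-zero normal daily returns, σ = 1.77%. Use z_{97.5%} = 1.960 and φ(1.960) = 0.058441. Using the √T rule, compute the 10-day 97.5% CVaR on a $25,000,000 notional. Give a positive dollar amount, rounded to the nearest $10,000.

σ_{10d} = 1.77% × √10 = 5.597%.
ES multiplier = φ(z)/(1−α) = 0.058441/0.025 = 2.338.
ES = 5.597% × 2.338 = 13.086%; on $25,000,000: $3,271,500.

$3,270,000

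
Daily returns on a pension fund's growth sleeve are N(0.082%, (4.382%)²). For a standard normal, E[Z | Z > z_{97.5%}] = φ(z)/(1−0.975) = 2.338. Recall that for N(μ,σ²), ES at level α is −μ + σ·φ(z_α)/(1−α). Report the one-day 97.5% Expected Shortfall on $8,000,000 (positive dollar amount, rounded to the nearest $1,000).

$813,000

ES = −(0.082%) + 4.382% × 2.338 = 10.163%.
On $8,000,000: 0.10163 × $8,000,000 = $813,040.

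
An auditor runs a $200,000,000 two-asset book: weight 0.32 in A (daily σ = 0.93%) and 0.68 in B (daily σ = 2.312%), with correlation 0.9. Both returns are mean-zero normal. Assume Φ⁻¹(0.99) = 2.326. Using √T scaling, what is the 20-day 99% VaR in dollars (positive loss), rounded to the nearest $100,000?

σ_p = √(0.32²·0.93² + 0.68²·2.312² + 2·0.9·0.32·0.68·0.93·2.312) = 1.845%.
σ_{20d} = 1.845% × √20 = 8.251%.
VaR = 2.326 × 8.251% = 19.192%; on $200,000,000 that is $38,384,000.

$38,400,000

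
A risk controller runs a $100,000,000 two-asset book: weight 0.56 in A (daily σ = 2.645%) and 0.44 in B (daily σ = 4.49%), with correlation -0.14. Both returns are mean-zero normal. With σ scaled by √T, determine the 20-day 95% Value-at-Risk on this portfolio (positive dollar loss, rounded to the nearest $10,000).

$16,900,000

σ_p = √(0.56²·2.645² + 0.44²·4.49² + 2·-0.14·0.56·0.44·2.645·4.49) = 2.297%.
σ_{20d} = 2.297% × √20 = 10.272%.
z(95%) = 1.645.
VaR = 1.645 × 10.272% = 16.897%; on $100,000,000 that is $16,897,000.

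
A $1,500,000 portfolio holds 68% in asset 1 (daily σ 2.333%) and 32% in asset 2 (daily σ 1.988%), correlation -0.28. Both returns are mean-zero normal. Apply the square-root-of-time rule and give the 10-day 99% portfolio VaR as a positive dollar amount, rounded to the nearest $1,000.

σ_p = √(0.68²·2.333² + 0.32²·1.988² + 2·-0.28·0.68·0.32·2.333·1.988) = 1.535%.
σ_{10d} = 1.535% × √10 = 4.854%.
z(99%) = 2.326.
VaR = 2.326 × 4.854% = 11.290%; on $1,500,000 that is $169,350.

$169,000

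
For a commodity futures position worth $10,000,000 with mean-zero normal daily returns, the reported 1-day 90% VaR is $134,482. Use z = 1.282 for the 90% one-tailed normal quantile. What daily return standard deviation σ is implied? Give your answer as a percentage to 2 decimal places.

VaR as a fraction: $134,482 / $10,000,000 = 1.345%.
σ = VaR / z = 1.345% / 1.282 = 1.049%.

1.05%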